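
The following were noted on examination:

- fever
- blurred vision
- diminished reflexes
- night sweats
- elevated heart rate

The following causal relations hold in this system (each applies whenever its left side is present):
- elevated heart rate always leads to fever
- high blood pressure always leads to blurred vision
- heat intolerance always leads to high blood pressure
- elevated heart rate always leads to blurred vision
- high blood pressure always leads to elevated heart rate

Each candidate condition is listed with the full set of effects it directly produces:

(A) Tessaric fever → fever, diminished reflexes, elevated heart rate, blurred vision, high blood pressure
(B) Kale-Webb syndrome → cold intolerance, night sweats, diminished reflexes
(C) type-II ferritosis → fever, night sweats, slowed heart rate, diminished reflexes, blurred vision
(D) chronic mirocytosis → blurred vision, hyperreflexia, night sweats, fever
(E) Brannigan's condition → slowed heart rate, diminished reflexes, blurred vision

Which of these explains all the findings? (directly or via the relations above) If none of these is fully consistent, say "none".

Checking each candidate against the observations:
(A) Tessaric fever — does not account for night sweats
(B) Kale-Webb syndrome — does not account for fever, blurred vision, elevated heart rate
(C) type-II ferritosis — fails on elevated heart rate (predicts slowed heart rate, not elevated heart rate)
(D) chronic mirocytosis — fails on diminished reflexes, elevated heart rate (predicts hyperreflexia, not diminished reflexes)
(E) Brannigan's condition — fever ✗; blurred vision ✓; diminished reflexes ✓; night sweats ✗; elevated heart rate ✗
Every candidate fails on at least one observation.

none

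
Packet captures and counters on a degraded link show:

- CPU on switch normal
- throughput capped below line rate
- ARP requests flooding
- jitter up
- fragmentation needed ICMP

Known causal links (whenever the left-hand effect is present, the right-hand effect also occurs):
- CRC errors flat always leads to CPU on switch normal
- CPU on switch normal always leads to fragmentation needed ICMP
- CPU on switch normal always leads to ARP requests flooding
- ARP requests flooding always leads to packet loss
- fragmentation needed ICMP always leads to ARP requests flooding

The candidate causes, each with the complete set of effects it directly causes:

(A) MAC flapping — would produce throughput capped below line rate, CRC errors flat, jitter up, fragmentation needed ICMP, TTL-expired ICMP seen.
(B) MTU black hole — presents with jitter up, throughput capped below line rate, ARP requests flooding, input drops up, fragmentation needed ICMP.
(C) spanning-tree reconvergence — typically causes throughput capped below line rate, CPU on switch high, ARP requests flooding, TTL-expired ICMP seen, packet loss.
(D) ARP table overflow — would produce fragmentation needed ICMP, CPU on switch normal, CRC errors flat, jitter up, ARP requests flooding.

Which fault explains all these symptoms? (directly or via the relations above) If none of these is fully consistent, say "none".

For each candidate, compare predicted effects to what was observed:
(A) MAC flapping — accounts for every observation (CPU on switch normal by CRC errors flat → CPU on switch normal)
(B) MTU black hole — CPU on switch normal NO; throughput capped below line rate yes; ARP requests flooding yes; jitter up yes; fragmentation needed ICMP yes
(C) spanning-tree reconvergence — CPU on switch normal NO; throughput capped below line rate yes; ARP requests flooding yes; jitter up NO; fragmentation needed ICMP NO
(D) ARP table overflow — CPU on switch normal yes; throughput capped below line rate NO; ARP requests flooding yes; jitter up yes; fragmentation needed ICMP yes
(A) alone accounts for all the evidence.

A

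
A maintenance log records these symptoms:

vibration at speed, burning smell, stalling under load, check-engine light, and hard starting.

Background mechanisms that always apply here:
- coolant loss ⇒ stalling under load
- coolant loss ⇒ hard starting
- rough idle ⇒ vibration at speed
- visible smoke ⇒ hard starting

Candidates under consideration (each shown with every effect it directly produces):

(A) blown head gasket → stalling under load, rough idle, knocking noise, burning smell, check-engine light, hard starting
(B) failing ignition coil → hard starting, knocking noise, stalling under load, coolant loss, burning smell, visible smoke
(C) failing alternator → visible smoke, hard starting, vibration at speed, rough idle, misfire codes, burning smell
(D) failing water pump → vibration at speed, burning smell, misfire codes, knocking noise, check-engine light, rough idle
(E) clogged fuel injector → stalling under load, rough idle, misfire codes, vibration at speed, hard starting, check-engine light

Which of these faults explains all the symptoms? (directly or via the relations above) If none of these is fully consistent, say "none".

Testing each hypothesis:
(A) blown head gasket — accounts for every observation (vibration at speed through rough idle → vibration at speed)
(B) failing ignition coil — does not account for vibration at speed, check-engine light
(C) failing alternator — vibration at speed +; burning smell +; stalling under load -; check-engine light -; hard starting +
(D) failing water pump — does not account for stalling under load, hard starting
(E) clogged fuel injector — does not account for burning smell
Only (A) is consistent with every observation.

A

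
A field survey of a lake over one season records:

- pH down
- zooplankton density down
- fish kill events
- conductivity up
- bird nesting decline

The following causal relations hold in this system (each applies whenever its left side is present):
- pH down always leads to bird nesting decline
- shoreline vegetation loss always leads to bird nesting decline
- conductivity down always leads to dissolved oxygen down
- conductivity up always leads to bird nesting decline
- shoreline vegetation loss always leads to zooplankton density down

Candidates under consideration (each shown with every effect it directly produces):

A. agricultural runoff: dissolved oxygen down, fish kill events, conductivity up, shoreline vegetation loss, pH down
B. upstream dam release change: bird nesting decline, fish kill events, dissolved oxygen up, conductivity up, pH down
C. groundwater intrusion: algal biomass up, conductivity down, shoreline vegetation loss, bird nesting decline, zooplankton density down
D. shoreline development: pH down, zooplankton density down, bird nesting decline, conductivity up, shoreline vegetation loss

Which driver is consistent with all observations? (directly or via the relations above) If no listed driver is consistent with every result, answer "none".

For each candidate, compare predicted effects to what was observed:
(A) agricultural runoff — pH down +; zooplankton density down + (via shoreline vegetation loss → zooplankton density down); fish kill events +; conductivity up +; bird nesting decline + (via pH down → bird nesting decline)
(B) upstream dam release change — does not account for zooplankton density down
(C) groundwater intrusion — fails on pH down, fish kill events, conductivity up (predicts conductivity down, not conductivity up)
(D) shoreline development — pH down +; zooplankton density down +; fish kill events -; conductivity up +; bird nesting decline +
(A) alone accounts for all the evidence.

A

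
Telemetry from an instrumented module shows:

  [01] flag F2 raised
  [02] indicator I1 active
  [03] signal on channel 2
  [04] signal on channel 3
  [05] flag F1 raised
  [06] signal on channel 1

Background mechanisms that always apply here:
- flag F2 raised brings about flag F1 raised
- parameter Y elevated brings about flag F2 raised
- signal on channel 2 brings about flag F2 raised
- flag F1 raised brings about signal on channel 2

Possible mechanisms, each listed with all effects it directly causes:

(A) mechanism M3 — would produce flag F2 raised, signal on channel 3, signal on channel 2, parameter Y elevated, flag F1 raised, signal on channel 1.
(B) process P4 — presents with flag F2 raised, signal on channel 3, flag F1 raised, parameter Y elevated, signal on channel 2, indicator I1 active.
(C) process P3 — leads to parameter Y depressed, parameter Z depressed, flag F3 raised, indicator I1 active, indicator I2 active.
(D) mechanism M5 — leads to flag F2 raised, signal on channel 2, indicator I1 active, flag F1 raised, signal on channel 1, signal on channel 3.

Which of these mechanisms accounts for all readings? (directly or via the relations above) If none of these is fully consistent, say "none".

D

For each candidate, compare predicted effects to what was observed:
(A) mechanism M3 — does not account for indicator I1 active
(B) process P4 — flag F2 raised +; indicator I1 active +; signal on channel 2 +; signal on channel 3 +; flag F1 raised +; signal on channel 1 -
(C) process P3 — flag F2 raised -; indicator I1 active +; signal on channel 2 -; signal on channel 3 -; flag F1 raised -; signal on channel 1 -
(D) mechanism M5 — accounts for every observation
(D) alone accounts for all the evidence.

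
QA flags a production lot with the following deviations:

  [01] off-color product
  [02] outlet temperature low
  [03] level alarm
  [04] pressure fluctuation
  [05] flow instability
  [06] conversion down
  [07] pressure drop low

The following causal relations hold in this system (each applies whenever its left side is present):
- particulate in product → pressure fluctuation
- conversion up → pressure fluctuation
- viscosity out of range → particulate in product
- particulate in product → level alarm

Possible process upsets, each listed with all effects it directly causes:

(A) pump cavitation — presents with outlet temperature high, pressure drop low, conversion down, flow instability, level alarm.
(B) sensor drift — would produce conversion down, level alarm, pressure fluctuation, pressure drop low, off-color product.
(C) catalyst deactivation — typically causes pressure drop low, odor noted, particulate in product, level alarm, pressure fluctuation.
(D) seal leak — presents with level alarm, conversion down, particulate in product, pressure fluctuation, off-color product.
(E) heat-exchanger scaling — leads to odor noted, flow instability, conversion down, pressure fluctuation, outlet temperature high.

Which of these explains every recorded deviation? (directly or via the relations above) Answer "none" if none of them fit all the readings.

Per-candidate check:
(A) pump cavitation — off-color product -; outlet temperature low -; level alarm +; pressure fluctuation -; flow instability +; conversion down +; pressure drop low +
(B) sensor drift — does not account for outlet temperature low, flow instability
(C) catalyst deactivation — does not account for off-color product, outlet temperature low, flow instability, conversion down
(D) seal leak — off-color product +; outlet temperature low -; level alarm +; pressure fluctuation +; flow instability -; conversion down +; pressure drop low -
(E) heat-exchanger scaling — off-color product -; outlet temperature low -; level alarm -; pressure fluctuation +; flow instability +; conversion down +; pressure drop low -
None of the listed candidates fits everything.

none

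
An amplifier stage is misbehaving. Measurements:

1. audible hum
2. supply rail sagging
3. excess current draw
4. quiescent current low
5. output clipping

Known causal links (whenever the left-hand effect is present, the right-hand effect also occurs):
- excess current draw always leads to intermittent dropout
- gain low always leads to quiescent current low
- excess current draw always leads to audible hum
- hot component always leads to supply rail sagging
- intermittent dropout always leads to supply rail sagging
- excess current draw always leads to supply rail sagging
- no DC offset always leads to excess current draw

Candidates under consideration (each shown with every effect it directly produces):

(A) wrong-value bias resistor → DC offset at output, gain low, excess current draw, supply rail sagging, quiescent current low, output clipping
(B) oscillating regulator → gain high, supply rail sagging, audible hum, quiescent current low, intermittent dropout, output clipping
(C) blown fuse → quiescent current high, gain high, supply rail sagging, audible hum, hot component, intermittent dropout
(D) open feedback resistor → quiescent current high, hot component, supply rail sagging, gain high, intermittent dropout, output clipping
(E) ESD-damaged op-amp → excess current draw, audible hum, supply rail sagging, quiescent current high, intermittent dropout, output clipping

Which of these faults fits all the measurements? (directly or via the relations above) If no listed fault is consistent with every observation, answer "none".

For each candidate, compare predicted effects to what was observed:
(A) wrong-value bias resistor — accounts for every observation (audible hum by excess current draw → audible hum)
(B) oscillating regulator — audible hum +; supply rail sagging +; excess current draw -; quiescent current low +; output clipping +
(C) blown fuse — fails on excess current draw, quiescent current low, output clipping (predicts quiescent current high, not quiescent current low)
(D) open feedback resistor — audible hum -; supply rail sagging +; excess current draw -; quiescent current low -; output clipping +
(E) ESD-damaged op-amp — audible hum +; supply rail sagging +; excess current draw +; quiescent current low -; output clipping +
(A) alone accounts for all the evidence.

A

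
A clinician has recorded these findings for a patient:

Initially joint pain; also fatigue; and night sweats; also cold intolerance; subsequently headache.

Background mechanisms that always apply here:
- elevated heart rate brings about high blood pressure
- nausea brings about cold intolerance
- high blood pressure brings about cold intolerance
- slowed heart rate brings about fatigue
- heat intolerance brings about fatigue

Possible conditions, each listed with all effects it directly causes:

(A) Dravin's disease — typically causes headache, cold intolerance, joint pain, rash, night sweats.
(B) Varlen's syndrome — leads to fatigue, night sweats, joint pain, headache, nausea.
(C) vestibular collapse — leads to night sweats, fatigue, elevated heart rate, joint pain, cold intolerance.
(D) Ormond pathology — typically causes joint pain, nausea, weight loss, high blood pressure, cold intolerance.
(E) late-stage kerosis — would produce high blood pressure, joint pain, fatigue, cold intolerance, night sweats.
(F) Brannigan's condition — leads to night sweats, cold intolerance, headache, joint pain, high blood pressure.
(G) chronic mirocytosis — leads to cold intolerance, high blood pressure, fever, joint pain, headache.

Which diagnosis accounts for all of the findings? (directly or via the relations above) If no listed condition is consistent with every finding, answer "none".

Checking each candidate against the observations:
(A) Dravin's disease — joint pain +; fatigue -; night sweats +; cold intolerance +; headache +
(B) Varlen's syndrome — accounts for every observation (cold intolerance by nausea → cold intolerance)
(C) vestibular collapse — does not account for headache
(D) Ormond pathology — does not account for fatigue, night sweats, headache
(E) late-stage kerosis — does not account for headache
(F) Brannigan's condition — joint pain +; fatigue -; night sweats +; cold intolerance +; headache +
(G) chronic mirocytosis — joint pain +; fatigue -; night sweats -; cold intolerance +; headache +
Only (B) is consistent with every observation.

B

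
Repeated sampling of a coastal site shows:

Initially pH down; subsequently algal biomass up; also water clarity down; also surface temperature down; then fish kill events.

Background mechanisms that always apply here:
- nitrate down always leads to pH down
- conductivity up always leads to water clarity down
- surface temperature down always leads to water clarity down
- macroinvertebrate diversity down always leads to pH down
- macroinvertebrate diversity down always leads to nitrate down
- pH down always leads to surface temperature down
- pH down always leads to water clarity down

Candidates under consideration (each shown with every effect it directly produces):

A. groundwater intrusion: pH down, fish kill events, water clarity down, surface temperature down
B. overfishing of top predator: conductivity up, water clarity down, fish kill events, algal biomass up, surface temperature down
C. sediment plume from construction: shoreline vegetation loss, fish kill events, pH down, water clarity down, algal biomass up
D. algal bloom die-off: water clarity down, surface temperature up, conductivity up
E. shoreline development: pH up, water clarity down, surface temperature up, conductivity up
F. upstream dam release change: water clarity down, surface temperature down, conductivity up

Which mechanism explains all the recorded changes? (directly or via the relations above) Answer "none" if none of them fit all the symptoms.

Per-candidate check:
(A) groundwater intrusion — does not account for algal biomass up
(B) overfishing of top predator — pH down miss; algal biomass up match; water clarity down match; surface temperature down match; fish kill events match
(C) sediment plume from construction — accounts for every observation (surface temperature down by pH down → surface temperature down)
(D) algal bloom die-off — pH down miss; algal biomass up miss; water clarity down match; surface temperature down miss; fish kill events miss
(E) shoreline development — fails on pH down, algal biomass up, surface temperature down, fish kill events (predicts pH up, not pH down; predicts surface temperature up, not surface temperature down)
(F) upstream dam release change — does not account for pH down, algal biomass up, fish kill events
(C) alone accounts for all the evidence.

C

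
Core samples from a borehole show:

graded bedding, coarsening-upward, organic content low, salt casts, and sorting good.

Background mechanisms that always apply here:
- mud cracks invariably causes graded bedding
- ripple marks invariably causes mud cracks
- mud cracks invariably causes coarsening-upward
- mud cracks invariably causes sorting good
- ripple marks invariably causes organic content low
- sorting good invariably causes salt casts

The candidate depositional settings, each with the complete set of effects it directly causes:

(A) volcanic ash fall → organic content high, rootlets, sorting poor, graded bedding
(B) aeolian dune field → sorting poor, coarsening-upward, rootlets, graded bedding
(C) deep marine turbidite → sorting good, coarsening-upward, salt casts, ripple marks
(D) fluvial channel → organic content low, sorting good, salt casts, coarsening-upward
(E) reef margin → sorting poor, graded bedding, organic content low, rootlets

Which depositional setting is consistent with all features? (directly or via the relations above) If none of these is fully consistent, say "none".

C

For each candidate, compare predicted effects to what was observed:
(A) volcanic ash fall — fails on coarsening-upward, organic content low, salt casts, sorting good (predicts organic content high, not organic content low; predicts sorting poor, not sorting good)
(B) aeolian dune field — fails on organic content low, salt casts, sorting good (predicts sorting poor, not sorting good)
(C) deep marine turbidite — graded bedding match (through ripple marks → mud cracks → graded bedding); coarsening-upward match; organic content low match (through ripple marks → organic content low); salt casts match; sorting good match
(D) fluvial channel — graded bedding miss; coarsening-upward match; organic content low match; salt casts match; sorting good match
(E) reef margin — fails on coarsening-upward, salt casts, sorting good (predicts sorting poor, not sorting good)
(C) is the only candidate with no mismatches.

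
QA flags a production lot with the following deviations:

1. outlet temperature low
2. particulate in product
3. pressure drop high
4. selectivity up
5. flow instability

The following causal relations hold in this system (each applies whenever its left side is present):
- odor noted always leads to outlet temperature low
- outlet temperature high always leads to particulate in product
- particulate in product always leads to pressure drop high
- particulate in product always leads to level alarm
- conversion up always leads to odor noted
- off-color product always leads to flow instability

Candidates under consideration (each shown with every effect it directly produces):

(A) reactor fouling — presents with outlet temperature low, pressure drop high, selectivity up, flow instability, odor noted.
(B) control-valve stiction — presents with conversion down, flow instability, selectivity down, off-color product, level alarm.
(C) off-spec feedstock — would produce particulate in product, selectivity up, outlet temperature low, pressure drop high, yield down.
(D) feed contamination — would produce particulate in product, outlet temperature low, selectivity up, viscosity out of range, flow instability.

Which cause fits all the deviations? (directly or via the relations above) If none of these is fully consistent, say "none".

D

Per-candidate check:
(A) reactor fouling — does not account for particulate in product
(B) control-valve stiction — outlet temperature low NO; particulate in product NO; pressure drop high NO; selectivity up NO; flow instability yes
(C) off-spec feedstock — does not account for flow instability
(D) feed contamination — outlet temperature low yes; particulate in product yes; pressure drop high yes (by particulate in product → pressure drop high); selectivity up yes; flow instability yes
Only (D) is consistent with every observation.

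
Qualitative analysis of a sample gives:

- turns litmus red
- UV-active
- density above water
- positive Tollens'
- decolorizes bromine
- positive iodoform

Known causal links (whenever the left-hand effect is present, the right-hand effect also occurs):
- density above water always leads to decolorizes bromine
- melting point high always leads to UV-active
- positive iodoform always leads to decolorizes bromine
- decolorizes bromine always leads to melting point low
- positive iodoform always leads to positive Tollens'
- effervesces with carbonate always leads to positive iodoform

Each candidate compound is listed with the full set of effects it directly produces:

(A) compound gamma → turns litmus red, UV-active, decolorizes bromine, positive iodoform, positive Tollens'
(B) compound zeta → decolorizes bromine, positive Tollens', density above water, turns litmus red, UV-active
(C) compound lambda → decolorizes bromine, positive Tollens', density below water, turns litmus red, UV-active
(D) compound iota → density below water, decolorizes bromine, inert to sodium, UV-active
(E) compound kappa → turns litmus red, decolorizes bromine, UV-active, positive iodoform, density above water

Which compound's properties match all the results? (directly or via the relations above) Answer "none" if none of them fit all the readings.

E

Checking each candidate against the observations:
(A) compound gamma — turns litmus red ✓; UV-active ✓; density above water ✗; positive Tollens' ✓; decolorizes bromine ✓; positive iodoform ✓
(B) compound zeta — does not account for positive iodoform
(C) compound lambda — fails on density above water, positive iodoform (predicts density below water, not density above water)
(D) compound iota — turns litmus red ✗; UV-active ✓; density above water ✗; positive Tollens' ✗; decolorizes bromine ✓; positive iodoform ✗
(E) compound kappa — turns litmus red ✓; UV-active ✓; density above water ✓; positive Tollens' ✓ (through positive iodoform → positive Tollens'); decolorizes bromine ✓; positive iodoform ✓
(E) alone accounts for all the evidence.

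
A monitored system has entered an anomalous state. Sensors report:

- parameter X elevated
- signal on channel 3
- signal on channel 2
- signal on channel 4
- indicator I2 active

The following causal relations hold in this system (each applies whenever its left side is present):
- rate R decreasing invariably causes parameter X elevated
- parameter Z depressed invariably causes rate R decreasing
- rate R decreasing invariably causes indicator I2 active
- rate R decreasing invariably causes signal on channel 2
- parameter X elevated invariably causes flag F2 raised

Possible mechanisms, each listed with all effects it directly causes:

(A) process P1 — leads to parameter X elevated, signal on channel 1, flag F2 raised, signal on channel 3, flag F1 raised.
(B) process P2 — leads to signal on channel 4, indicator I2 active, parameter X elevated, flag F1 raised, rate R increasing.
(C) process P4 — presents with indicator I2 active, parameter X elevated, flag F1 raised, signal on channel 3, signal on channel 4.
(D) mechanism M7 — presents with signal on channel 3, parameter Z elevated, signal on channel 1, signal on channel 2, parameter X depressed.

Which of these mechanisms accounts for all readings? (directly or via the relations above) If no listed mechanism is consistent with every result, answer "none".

For each candidate, compare predicted effects to what was observed:
(A) process P1 — parameter X elevated ✓; signal on channel 3 ✓; signal on channel 2 ✗; signal on channel 4 ✗; indicator I2 active ✗
(B) process P2 — parameter X elevated ✓; signal on channel 3 ✗; signal on channel 2 ✗; signal on channel 4 ✓; indicator I2 active ✓
(C) process P4 — parameter X elevated ✓; signal on channel 3 ✓; signal on channel 2 ✗; signal on channel 4 ✓; indicator I2 active ✓
(D) mechanism M7 — parameter X elevated ✗; signal on channel 3 ✓; signal on channel 2 ✓; signal on channel 4 ✗; indicator I2 active ✗
Every candidate fails on at least one observation.

none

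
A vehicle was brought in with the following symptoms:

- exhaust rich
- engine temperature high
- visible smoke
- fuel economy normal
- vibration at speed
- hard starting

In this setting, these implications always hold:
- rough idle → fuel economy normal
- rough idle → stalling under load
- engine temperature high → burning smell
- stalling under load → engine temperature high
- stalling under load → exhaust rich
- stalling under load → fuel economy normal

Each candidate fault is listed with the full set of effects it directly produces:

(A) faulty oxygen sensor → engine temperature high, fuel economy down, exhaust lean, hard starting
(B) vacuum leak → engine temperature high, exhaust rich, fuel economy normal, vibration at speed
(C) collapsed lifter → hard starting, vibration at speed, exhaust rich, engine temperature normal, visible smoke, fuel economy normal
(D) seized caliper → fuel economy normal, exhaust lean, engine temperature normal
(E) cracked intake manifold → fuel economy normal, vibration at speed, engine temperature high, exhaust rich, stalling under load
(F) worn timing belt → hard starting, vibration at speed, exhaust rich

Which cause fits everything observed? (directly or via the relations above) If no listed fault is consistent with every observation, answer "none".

none

Per-candidate check:
(A) faulty oxygen sensor — fails on exhaust rich, visible smoke, fuel economy normal, vibration at speed (predicts exhaust lean, not exhaust rich; predicts fuel economy down, not fuel economy normal)
(B) vacuum leak — exhaust rich +; engine temperature high +; visible smoke -; fuel economy normal +; vibration at speed +; hard starting -
(C) collapsed lifter — exhaust rich +; engine temperature high -; visible smoke +; fuel economy normal +; vibration at speed +; hard starting +
(D) seized caliper — exhaust rich -; engine temperature high -; visible smoke -; fuel economy normal +; vibration at speed -; hard starting -
(E) cracked intake manifold — exhaust rich +; engine temperature high +; visible smoke -; fuel economy normal +; vibration at speed +; hard starting -
(F) worn timing belt — exhaust rich +; engine temperature high -; visible smoke -; fuel economy normal -; vibration at speed +; hard starting +
None of the listed candidates fits everything.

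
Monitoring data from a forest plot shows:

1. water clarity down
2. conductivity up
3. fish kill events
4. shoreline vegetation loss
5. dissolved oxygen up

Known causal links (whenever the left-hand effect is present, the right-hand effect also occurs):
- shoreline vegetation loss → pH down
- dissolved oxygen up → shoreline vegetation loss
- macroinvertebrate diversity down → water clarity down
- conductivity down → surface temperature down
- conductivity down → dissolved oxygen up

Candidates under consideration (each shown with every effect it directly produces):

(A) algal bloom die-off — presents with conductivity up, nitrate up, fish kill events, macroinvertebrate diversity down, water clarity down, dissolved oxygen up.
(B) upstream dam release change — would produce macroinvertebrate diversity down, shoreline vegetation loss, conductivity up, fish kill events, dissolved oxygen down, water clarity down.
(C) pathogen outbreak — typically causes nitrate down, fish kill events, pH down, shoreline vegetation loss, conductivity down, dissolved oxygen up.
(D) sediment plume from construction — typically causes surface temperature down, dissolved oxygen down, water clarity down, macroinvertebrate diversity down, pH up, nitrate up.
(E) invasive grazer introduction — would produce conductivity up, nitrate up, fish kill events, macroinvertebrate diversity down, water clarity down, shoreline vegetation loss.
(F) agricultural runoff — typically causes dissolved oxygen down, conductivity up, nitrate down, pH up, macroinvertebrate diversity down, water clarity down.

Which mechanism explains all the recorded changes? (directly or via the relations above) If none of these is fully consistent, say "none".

A

Testing each hypothesis:
(A) algal bloom die-off — water clarity down yes; conductivity up yes; fish kill events yes; shoreline vegetation loss yes (by dissolved oxygen up → shoreline vegetation loss); dissolved oxygen up yes
(B) upstream dam release change — water clarity down yes; conductivity up yes; fish kill events yes; shoreline vegetation loss yes; dissolved oxygen up NO
(C) pathogen outbreak — water clarity down NO; conductivity up NO; fish kill events yes; shoreline vegetation loss yes; dissolved oxygen up yes
(D) sediment plume from construction — water clarity down yes; conductivity up NO; fish kill events NO; shoreline vegetation loss NO; dissolved oxygen up NO
(E) invasive grazer introduction — water clarity down yes; conductivity up yes; fish kill events yes; shoreline vegetation loss yes; dissolved oxygen up NO
(F) agricultural runoff — water clarity down yes; conductivity up yes; fish kill events NO; shoreline vegetation loss NO; dissolved oxygen up NO
(A) alone accounts for all the evidence.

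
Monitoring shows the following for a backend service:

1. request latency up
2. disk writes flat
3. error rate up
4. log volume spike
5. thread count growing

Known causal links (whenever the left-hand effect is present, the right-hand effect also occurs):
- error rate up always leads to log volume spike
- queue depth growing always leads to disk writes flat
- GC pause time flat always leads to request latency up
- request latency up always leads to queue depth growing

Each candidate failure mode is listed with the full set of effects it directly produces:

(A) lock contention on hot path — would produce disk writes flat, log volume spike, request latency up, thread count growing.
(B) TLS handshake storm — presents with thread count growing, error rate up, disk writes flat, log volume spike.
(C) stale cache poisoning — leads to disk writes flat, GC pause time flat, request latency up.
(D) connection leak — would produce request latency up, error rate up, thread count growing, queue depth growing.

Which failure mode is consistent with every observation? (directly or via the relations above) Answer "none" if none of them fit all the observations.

D

Per-candidate check:
(A) lock contention on hot path — request latency up yes; disk writes flat yes; error rate up NO; log volume spike yes; thread count growing yes
(B) TLS handshake storm — request latency up NO; disk writes flat yes; error rate up yes; log volume spike yes; thread count growing yes
(C) stale cache poisoning — does not account for error rate up, log volume spike, thread count growing
(D) connection leak — request latency up yes; disk writes flat yes (via queue depth growing → disk writes flat); error rate up yes; log volume spike yes (via error rate up → log volume spike); thread count growing yes
Only (D) is consistent with every observation.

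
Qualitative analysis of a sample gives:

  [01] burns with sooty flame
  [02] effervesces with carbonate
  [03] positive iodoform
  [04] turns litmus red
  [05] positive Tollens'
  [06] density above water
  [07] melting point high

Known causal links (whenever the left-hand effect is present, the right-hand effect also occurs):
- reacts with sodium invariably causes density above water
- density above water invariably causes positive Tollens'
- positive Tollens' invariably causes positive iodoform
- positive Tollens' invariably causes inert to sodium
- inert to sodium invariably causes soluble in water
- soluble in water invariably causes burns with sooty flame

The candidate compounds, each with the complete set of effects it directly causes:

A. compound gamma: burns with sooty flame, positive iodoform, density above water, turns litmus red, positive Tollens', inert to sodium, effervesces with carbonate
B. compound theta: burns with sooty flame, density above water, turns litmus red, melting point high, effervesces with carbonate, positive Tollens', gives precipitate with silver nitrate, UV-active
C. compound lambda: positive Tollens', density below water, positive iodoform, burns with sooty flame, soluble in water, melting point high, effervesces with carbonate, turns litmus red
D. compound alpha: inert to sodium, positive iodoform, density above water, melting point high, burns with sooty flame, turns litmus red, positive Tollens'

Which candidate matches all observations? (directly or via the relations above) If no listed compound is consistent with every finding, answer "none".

B

Per-candidate check:
(A) compound gamma — burns with sooty flame match; effervesces with carbonate match; positive iodoform match; turns litmus red match; positive Tollens' match; density above water match; melting point high miss
(B) compound theta — accounts for every observation (positive iodoform through positive Tollens' → positive iodoform)
(C) compound lambda — burns with sooty flame match; effervesces with carbonate match; positive iodoform match; turns litmus red match; positive Tollens' match; density above water miss; melting point high match
(D) compound alpha — burns with sooty flame match; effervesces with carbonate miss; positive iodoform match; turns litmus red match; positive Tollens' match; density above water match; melting point high match
Only (B) is consistent with every observation.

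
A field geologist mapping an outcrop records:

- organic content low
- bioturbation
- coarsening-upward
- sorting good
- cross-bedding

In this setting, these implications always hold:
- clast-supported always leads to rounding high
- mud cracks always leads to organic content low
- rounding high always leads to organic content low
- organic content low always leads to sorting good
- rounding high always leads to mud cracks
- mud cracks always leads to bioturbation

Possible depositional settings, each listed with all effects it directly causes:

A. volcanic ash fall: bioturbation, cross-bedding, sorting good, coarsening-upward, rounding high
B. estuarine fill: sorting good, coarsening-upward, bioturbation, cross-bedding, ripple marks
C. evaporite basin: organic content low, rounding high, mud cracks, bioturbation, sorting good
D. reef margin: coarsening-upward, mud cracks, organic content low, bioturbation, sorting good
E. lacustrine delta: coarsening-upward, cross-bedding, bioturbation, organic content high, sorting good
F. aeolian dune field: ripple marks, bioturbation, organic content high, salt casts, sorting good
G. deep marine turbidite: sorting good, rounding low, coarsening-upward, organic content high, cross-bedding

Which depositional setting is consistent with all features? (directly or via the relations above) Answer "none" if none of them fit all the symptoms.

A

For each candidate, compare predicted effects to what was observed:
(A) volcanic ash fall — organic content low yes (by rounding high → organic content low); bioturbation yes; coarsening-upward yes; sorting good yes; cross-bedding yes
(B) estuarine fill — organic content low NO; bioturbation yes; coarsening-upward yes; sorting good yes; cross-bedding yes
(C) evaporite basin — organic content low yes; bioturbation yes; coarsening-upward NO; sorting good yes; cross-bedding NO
(D) reef margin — organic content low yes; bioturbation yes; coarsening-upward yes; sorting good yes; cross-bedding NO
(E) lacustrine delta — organic content low NO; bioturbation yes; coarsening-upward yes; sorting good yes; cross-bedding yes
(F) aeolian dune field — organic content low NO; bioturbation yes; coarsening-upward NO; sorting good yes; cross-bedding NO
(G) deep marine turbidite — organic content low NO; bioturbation NO; coarsening-upward yes; sorting good yes; cross-bedding yes
Only (A) is consistent with every observation.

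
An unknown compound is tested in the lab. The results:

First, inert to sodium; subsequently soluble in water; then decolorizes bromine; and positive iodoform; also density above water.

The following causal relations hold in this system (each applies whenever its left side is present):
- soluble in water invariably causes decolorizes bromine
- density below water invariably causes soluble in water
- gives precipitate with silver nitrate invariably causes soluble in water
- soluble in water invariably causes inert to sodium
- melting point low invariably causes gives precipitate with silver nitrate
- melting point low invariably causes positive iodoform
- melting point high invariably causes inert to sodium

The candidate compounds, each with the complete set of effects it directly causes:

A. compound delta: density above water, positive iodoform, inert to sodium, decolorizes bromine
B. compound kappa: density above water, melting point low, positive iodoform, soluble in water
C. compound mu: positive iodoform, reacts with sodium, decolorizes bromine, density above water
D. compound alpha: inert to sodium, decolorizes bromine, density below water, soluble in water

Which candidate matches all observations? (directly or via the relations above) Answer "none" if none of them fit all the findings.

B

For each candidate, compare predicted effects to what was observed:
(A) compound delta — inert to sodium match; soluble in water miss; decolorizes bromine match; positive iodoform match; density above water match
(B) compound kappa — accounts for every observation (inert to sodium through soluble in water → inert to sodium)
(C) compound mu — inert to sodium miss; soluble in water miss; decolorizes bromine match; positive iodoform match; density above water match
(D) compound alpha — fails on positive iodoform, density above water (predicts density below water, not density above water)
Only (B) is consistent with every observation.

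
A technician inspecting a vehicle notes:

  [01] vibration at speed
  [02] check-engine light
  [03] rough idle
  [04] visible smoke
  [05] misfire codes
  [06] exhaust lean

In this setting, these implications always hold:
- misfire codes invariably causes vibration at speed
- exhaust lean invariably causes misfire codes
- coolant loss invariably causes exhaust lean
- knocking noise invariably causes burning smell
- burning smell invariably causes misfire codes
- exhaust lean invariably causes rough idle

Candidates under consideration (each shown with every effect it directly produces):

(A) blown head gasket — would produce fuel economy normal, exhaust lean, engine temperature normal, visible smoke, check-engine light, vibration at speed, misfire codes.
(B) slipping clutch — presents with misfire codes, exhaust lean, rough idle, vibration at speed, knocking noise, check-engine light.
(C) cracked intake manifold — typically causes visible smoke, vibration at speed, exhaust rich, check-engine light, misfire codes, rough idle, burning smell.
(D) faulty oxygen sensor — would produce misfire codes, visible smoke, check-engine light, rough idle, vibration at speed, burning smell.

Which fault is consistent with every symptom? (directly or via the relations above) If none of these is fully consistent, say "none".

A

Checking each candidate against the observations:
(A) blown head gasket — vibration at speed +; check-engine light +; rough idle + (via exhaust lean → rough idle); visible smoke +; misfire codes +; exhaust lean +
(B) slipping clutch — vibration at speed +; check-engine light +; rough idle +; visible smoke -; misfire codes +; exhaust lean +
(C) cracked intake manifold — vibration at speed +; check-engine light +; rough idle +; visible smoke +; misfire codes +; exhaust lean -
(D) faulty oxygen sensor — does not account for exhaust lean
Only (A) is consistent with every observation.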